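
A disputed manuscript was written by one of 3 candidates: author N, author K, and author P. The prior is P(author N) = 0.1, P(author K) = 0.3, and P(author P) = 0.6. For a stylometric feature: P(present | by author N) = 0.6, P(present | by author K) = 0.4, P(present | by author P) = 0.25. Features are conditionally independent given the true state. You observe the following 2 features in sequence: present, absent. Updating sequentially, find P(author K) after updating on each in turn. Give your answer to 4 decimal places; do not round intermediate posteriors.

After 'present': normaliser = 0.6·0.1000 + 0.4·0.3000 + 0.25·0.6000; P(author N) ≈ 0.1818, P(author K) ≈ 0.3636, P(author P) ≈ 0.4545
After 'absent': normaliser = 0.4·0.1818 + 0.6·0.3636 + 0.75·0.4545; P(author N) ≈ 0.1151, P(author K) ≈ 0.3453, P(author P) ≈ 0.5396

0.3453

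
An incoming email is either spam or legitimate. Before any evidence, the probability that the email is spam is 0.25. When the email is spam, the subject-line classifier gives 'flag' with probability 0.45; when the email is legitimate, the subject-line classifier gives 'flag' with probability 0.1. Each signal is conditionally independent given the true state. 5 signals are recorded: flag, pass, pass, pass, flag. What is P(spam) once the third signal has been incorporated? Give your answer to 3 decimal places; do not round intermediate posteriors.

Each posterior becomes the prior for the next update.
After 'flag': P(spam) = 0.45·0.2500 / (0.45·0.2500 + 0.1·0.7500) ≈ 0.6000
After 'pass': P(spam) = 0.55·0.6000 / (0.55·0.6000 + 0.9·0.4000) ≈ 0.4783
After 'pass': P(spam) = 0.55·0.4783 / (0.55·0.4783 + 0.9·0.5217) ≈ 0.3591

0.359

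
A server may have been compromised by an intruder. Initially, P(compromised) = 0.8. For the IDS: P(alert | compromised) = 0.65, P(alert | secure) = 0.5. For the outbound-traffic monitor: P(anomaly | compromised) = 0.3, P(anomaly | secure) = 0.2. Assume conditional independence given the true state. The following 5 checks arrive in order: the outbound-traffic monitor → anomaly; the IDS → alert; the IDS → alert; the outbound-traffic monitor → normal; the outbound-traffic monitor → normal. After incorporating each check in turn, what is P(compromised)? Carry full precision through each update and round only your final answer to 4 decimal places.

After the outbound-traffic monitor='anomaly': P(compromised) = 0.3·0.8000 / (0.3·0.8000 + 0.2·0.2000) ≈ 0.8571
After the IDS='alert': P(compromised) = 0.65·0.8571 / (0.65·0.8571 + 0.5·0.1429) ≈ 0.8864
After the IDS='alert': P(compromised) = 0.65·0.8864 / (0.65·0.8864 + 0.5·0.1136) ≈ 0.9102
After the outbound-traffic monitor='normal': P(compromised) = 0.7·0.9102 / (0.7·0.9102 + 0.8·0.0898) ≈ 0.8987
After the outbound-traffic monitor='normal': P(compromised) = 0.7·0.8987 / (0.7·0.8987 + 0.8·0.1013) ≈ 0.8859

0.8859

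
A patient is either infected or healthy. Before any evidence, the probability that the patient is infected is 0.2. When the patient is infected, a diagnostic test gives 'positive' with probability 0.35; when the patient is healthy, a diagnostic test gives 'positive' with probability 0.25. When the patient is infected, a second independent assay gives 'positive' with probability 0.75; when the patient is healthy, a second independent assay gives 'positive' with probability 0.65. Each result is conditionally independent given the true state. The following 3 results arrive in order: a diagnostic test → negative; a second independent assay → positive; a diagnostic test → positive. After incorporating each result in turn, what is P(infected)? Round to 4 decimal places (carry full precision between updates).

0.2593

After a diagnostic test='negative': P(infected) = 0.65·0.2000 / (0.65·0.2000 + 0.75·0.8000) ≈ 0.1781
After a second independent assay='positive': P(infected) = 0.75·0.1781 / (0.75·0.1781 + 0.65·0.8219) ≈ 0.2000
After a diagnostic test='positive': P(infected) = 0.35·0.2000 / (0.35·0.2000 + 0.25·0.8000) ≈ 0.2593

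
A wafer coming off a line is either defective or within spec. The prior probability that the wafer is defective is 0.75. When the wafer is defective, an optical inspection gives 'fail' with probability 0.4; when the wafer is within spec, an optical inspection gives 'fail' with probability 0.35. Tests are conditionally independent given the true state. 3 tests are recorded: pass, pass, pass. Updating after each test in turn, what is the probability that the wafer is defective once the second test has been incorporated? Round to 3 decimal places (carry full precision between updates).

0.719

Each posterior becomes the prior for the next update.
After 'pass': P(defective) = 0.6·0.7500 / (0.6·0.7500 + 0.65·0.2500) ≈ 0.7347
After 'pass': P(defective) = 0.6·0.7347 / (0.6·0.7347 + 0.65·0.2653) ≈ 0.7188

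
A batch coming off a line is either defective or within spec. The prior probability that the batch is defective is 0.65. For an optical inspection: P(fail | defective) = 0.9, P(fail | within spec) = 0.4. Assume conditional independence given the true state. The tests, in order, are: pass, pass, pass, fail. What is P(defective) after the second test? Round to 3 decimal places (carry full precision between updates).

0.049

After 'pass': P(defective) = 0.1·0.6500 / (0.1·0.6500 + 0.6·0.3500) ≈ 0.2364
After 'pass': P(defective) = 0.1·0.2364 / (0.1·0.2364 + 0.6·0.7636) ≈ 0.0491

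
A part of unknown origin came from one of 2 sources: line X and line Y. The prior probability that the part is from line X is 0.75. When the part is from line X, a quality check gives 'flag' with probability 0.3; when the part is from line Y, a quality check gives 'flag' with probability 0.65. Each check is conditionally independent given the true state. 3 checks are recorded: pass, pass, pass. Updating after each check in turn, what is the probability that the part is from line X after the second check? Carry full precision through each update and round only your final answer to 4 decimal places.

0.9231

After 'pass': P(line X) = 0.7·0.7500 / (0.7·0.7500 + 0.35·0.2500) ≈ 0.8571
After 'pass': P(line X) = 0.7·0.8571 / (0.7·0.8571 + 0.35·0.1429) ≈ 0.9231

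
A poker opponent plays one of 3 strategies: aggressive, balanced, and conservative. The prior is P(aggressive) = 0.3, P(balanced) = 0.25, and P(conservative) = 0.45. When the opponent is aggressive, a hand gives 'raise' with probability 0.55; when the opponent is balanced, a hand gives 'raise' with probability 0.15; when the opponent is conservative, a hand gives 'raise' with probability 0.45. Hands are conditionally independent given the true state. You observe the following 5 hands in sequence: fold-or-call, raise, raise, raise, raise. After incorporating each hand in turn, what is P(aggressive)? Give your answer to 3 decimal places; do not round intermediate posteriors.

0.546

After 'fold-or-call': normaliser = 0.45·0.3000 + 0.85·0.2500 + 0.55·0.4500; P(aggressive) ≈ 0.2269, P(balanced) ≈ 0.3571, P(conservative) ≈ 0.4160
After 'raise': normaliser = 0.55·0.2269 + 0.15·0.3571 + 0.45·0.4160; P(aggressive) ≈ 0.3414, P(balanced) ≈ 0.1466, P(conservative) ≈ 0.5121
After 'raise': normaliser = 0.55·0.3414 + 0.15·0.1466 + 0.45·0.5121; P(aggressive) ≈ 0.4266, P(balanced) ≈ 0.0499, P(conservative) ≈ 0.5235
After 'raise': normaliser = 0.55·0.4266 + 0.15·0.0499 + 0.45·0.5235; P(aggressive) ≈ 0.4911, P(balanced) ≈ 0.0157, P(conservative) ≈ 0.4932
After 'raise': normaliser = 0.55·0.4911 + 0.15·0.0157 + 0.45·0.4932; P(aggressive) ≈ 0.5464, P(balanced) ≈ 0.0048, P(conservative) ≈ 0.4489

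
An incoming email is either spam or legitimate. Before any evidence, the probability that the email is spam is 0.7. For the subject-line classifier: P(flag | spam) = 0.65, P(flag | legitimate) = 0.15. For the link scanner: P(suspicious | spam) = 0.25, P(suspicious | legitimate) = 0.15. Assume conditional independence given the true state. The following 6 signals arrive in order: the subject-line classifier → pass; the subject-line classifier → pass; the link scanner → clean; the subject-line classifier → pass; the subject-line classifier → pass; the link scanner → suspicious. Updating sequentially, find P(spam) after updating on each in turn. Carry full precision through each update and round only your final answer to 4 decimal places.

After the subject-line classifier='pass': P(spam) = 0.35·0.7000 / (0.35·0.7000 + 0.85·0.3000) ≈ 0.4900
After the subject-line classifier='pass': P(spam) = 0.35·0.4900 / (0.35·0.4900 + 0.85·0.5100) ≈ 0.2835
After the link scanner='clean': P(spam) = 0.75·0.2835 / (0.75·0.2835 + 0.85·0.7165) ≈ 0.2588
After the subject-line classifier='pass': P(spam) = 0.35·0.2588 / (0.35·0.2588 + 0.85·0.7412) ≈ 0.1257
After the subject-line classifier='pass': P(spam) = 0.35·0.1257 / (0.35·0.1257 + 0.85·0.8743) ≈ 0.0559
After the link scanner='suspicious': P(spam) = 0.25·0.0559 / (0.25·0.0559 + 0.15·0.9441) ≈ 0.0898

0.0898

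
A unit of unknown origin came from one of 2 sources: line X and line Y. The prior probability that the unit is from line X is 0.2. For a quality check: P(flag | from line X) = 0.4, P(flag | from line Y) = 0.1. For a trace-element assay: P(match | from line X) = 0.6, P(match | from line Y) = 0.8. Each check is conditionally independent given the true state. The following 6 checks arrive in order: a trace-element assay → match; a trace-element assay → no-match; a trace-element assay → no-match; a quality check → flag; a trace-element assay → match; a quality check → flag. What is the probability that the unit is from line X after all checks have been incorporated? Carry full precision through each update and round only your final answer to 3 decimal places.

After a trace-element assay='match': P(line X) = 0.6·0.2000 / (0.6·0.2000 + 0.8·0.8000) ≈ 0.1579
After a trace-element assay='no-match': P(line X) = 0.4·0.1579 / (0.4·0.1579 + 0.2·0.8421) ≈ 0.2727
After a trace-element assay='no-match': P(line X) = 0.4·0.2727 / (0.4·0.2727 + 0.2·0.7273) ≈ 0.4286
After a quality check='flag': P(line X) = 0.4·0.4286 / (0.4·0.4286 + 0.1·0.5714) ≈ 0.7500
After a trace-element assay='match': P(line X) = 0.6·0.7500 / (0.6·0.7500 + 0.8·0.2500) ≈ 0.6923
After a quality check='flag': P(line X) = 0.4·0.6923 / (0.4·0.6923 + 0.1·0.3077) ≈ 0.9000

0.900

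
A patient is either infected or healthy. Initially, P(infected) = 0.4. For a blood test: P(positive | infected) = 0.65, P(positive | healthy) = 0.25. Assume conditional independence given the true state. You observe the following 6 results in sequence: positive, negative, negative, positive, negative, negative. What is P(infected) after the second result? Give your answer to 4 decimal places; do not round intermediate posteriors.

0.4472

Apply Bayes' rule sequentially, carrying P(infected) forward.
After 'positive': P(infected) = 0.65·0.4000 / (0.65·0.4000 + 0.25·0.6000) ≈ 0.6341
After 'negative': P(infected) = 0.35·0.6341 / (0.35·0.6341 + 0.75·0.3659) ≈ 0.4472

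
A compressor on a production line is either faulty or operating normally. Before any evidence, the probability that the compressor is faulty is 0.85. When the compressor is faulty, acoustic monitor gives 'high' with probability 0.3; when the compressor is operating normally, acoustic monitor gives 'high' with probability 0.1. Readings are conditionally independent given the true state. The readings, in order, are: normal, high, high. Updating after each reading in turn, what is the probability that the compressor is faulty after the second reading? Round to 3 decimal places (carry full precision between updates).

After 'normal': P(faulty) = 0.7·0.8500 / (0.7·0.8500 + 0.9·0.1500) ≈ 0.8151
After 'high': P(faulty) = 0.3·0.8151 / (0.3·0.8151 + 0.1·0.1849) ≈ 0.9297

0.930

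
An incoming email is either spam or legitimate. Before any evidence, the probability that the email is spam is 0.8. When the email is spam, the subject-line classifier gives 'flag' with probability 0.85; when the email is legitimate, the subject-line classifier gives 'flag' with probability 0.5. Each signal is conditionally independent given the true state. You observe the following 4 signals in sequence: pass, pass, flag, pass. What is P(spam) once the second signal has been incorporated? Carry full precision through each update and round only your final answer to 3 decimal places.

0.265

After 'pass': P(spam) = 0.15·0.8000 / (0.15·0.8000 + 0.5·0.2000) ≈ 0.5455
After 'pass': P(spam) = 0.15·0.5455 / (0.15·0.5455 + 0.5·0.4545) ≈ 0.2647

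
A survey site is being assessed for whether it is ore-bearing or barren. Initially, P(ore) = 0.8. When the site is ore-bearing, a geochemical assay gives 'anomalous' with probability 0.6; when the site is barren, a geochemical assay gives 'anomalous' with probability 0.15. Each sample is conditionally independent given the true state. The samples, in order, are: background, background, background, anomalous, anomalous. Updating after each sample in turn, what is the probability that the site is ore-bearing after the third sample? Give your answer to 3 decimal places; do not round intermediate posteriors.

Each posterior becomes the prior for the next update.
After 'background': P(ore) = 0.4·0.8000 / (0.4·0.8000 + 0.85·0.2000) ≈ 0.6531
After 'background': P(ore) = 0.4·0.6531 / (0.4·0.6531 + 0.85·0.3469) ≈ 0.4697
After 'background': P(ore) = 0.4·0.4697 / (0.4·0.4697 + 0.85·0.5303) ≈ 0.2942

0.294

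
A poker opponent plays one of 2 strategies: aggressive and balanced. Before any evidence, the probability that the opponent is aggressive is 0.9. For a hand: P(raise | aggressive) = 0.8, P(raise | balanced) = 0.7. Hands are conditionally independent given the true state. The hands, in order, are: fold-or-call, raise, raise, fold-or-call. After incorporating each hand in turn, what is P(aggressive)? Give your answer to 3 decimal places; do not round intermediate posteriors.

After 'fold-or-call': P(aggressive) = 0.2·0.9000 / (0.2·0.9000 + 0.3·0.1000) ≈ 0.8571
After 'raise': P(aggressive) = 0.8·0.8571 / (0.8·0.8571 + 0.7·0.1429) ≈ 0.8727
After 'raise': P(aggressive) = 0.8·0.8727 / (0.8·0.8727 + 0.7·0.1273) ≈ 0.8868
After 'fold-or-call': P(aggressive) = 0.2·0.8868 / (0.2·0.8868 + 0.3·0.1132) ≈ 0.8393

0.839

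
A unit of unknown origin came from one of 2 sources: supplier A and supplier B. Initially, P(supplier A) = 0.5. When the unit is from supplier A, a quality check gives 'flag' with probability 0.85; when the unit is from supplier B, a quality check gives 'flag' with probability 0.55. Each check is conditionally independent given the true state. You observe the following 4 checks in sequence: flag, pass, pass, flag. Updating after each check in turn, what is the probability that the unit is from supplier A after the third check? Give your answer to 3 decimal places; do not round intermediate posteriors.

After 'flag': P(supplier A) = 0.85·0.5000 / (0.85·0.5000 + 0.55·0.5000) ≈ 0.6071
After 'pass': P(supplier A) = 0.15·0.6071 / (0.15·0.6071 + 0.45·0.3929) ≈ 0.3400
After 'pass': P(supplier A) = 0.15·0.3400 / (0.15·0.3400 + 0.45·0.6600) ≈ 0.1466

0.147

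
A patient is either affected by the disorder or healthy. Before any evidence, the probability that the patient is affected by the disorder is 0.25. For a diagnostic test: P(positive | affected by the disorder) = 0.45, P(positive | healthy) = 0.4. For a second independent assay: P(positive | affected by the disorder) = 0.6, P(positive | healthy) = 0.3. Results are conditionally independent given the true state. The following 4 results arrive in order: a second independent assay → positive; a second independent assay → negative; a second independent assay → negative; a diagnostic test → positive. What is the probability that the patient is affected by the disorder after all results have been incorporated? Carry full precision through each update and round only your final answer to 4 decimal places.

0.1967

Apply Bayes' rule sequentially, carrying P(affected) forward.
After a second independent assay='positive': P(affected) = 0.6·0.2500 / (0.6·0.2500 + 0.3·0.7500) ≈ 0.4000
After a second independent assay='negative': P(affected) = 0.4·0.4000 / (0.4·0.4000 + 0.7·0.6000) ≈ 0.2759
After a second independent assay='negative': P(affected) = 0.4·0.2759 / (0.4·0.2759 + 0.7·0.7241) ≈ 0.1788
After a diagnostic test='positive': P(affected) = 0.45·0.1788 / (0.45·0.1788 + 0.4·0.8212) ≈ 0.1967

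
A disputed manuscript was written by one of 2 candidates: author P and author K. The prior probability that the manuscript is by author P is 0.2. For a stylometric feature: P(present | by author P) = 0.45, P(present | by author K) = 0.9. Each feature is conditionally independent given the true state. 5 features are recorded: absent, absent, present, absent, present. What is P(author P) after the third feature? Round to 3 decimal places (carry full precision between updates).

0.791

Each posterior becomes the prior for the next update.
After 'absent': P(author P) = 0.55·0.2000 / (0.55·0.2000 + 0.1·0.8000) ≈ 0.5789
After 'absent': P(author P) = 0.55·0.5789 / (0.55·0.5789 + 0.1·0.4211) ≈ 0.8832
After 'present': P(author P) = 0.45·0.8832 / (0.45·0.8832 + 0.9·0.1168) ≈ 0.7908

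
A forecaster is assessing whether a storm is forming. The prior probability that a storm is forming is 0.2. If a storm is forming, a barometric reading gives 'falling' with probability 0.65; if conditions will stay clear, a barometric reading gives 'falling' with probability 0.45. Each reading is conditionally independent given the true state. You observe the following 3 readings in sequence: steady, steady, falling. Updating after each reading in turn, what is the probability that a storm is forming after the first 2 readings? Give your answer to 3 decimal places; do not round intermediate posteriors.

After 'steady': P(storm) = 0.35·0.2000 / (0.35·0.2000 + 0.55·0.8000) ≈ 0.1373
After 'steady': P(storm) = 0.35·0.1373 / (0.35·0.1373 + 0.55·0.8627) ≈ 0.0919

0.092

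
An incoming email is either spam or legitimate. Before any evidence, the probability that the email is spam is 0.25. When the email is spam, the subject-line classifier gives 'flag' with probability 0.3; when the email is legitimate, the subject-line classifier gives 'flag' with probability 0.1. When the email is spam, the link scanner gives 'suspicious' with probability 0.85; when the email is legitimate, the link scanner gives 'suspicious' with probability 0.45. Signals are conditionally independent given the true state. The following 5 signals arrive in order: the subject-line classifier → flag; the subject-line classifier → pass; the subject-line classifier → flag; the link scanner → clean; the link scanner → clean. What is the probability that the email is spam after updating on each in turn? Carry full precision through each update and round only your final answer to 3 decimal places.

0.148

After the subject-line classifier='flag': P(spam) = 0.3·0.2500 / (0.3·0.2500 + 0.1·0.7500) ≈ 0.5000
After the subject-line classifier='pass': P(spam) = 0.7·0.5000 / (0.7·0.5000 + 0.9·0.5000) ≈ 0.4375
After the subject-line classifier='flag': P(spam) = 0.3·0.4375 / (0.3·0.4375 + 0.1·0.5625) ≈ 0.7000
After the link scanner='clean': P(spam) = 0.15·0.7000 / (0.15·0.7000 + 0.55·0.3000) ≈ 0.3889
After the link scanner='clean': P(spam) = 0.15·0.3889 / (0.15·0.3889 + 0.55·0.6111) ≈ 0.1479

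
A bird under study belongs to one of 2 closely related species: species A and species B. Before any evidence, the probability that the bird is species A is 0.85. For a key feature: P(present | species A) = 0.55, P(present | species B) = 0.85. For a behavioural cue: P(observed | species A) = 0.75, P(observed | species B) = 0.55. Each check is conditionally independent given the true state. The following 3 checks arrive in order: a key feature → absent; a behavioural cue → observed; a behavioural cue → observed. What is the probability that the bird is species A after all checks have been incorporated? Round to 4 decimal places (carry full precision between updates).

0.9693

After a key feature='absent': P(species A) = 0.45·0.8500 / (0.45·0.8500 + 0.15·0.1500) ≈ 0.9444
After a behavioural cue='observed': P(species A) = 0.75·0.9444 / (0.75·0.9444 + 0.55·0.0556) ≈ 0.9586
After a behavioural cue='observed': P(species A) = 0.75·0.9586 / (0.75·0.9586 + 0.55·0.0414) ≈ 0.9693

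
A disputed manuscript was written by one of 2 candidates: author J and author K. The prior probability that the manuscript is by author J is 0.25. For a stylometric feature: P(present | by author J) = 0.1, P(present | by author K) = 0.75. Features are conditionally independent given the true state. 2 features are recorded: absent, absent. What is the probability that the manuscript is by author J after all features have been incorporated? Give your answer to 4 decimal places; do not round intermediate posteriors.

After 'absent': P(author J) = 0.9·0.2500 / (0.9·0.2500 + 0.25·0.7500) ≈ 0.5455
After 'absent': P(author J) = 0.9·0.5455 / (0.9·0.5455 + 0.25·0.4545) ≈ 0.8120

0.8120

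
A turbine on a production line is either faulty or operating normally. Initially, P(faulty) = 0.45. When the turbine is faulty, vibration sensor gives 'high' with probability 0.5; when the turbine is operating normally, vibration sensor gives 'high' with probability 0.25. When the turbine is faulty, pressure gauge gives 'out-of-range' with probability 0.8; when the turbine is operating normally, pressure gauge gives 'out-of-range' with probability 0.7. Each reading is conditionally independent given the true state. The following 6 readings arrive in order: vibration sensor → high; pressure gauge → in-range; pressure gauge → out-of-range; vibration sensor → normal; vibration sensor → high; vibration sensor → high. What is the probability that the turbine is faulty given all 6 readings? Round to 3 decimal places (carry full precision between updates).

0.769

Apply Bayes' rule sequentially, carrying P(faulty) forward.
After vibration sensor='high': P(faulty) = 0.5·0.4500 / (0.5·0.4500 + 0.25·0.5500) ≈ 0.6207
After pressure gauge='in-range': P(faulty) = 0.2·0.6207 / (0.2·0.6207 + 0.3·0.3793) ≈ 0.5217
After pressure gauge='out-of-range': P(faulty) = 0.8·0.5217 / (0.8·0.5217 + 0.7·0.4783) ≈ 0.5549
After vibration sensor='normal': P(faulty) = 0.5·0.5549 / (0.5·0.5549 + 0.75·0.4451) ≈ 0.4539
After vibration sensor='high': P(faulty) = 0.5·0.4539 / (0.5·0.4539 + 0.25·0.5461) ≈ 0.6244
After vibration sensor='high': P(faulty) = 0.5·0.6244 / (0.5·0.6244 + 0.25·0.3756) ≈ 0.7688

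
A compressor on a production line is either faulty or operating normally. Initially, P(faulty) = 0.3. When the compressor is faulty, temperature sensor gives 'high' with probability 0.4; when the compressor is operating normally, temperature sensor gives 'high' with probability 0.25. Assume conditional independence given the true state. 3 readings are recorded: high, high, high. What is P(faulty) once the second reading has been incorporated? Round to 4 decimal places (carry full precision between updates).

After 'high': P(faulty) = 0.4·0.3000 / (0.4·0.3000 + 0.25·0.7000) ≈ 0.4068
After 'high': P(faulty) = 0.4·0.4068 / (0.4·0.4068 + 0.25·0.5932) ≈ 0.5232

0.5232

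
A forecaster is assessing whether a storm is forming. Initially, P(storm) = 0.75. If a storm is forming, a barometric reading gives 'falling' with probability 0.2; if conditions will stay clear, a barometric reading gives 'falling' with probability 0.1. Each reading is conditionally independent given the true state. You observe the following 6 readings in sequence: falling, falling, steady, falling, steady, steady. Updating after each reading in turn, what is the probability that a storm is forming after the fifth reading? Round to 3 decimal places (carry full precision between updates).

0.950

Apply Bayes' rule sequentially, carrying P(storm) forward.
After 'falling': P(storm) = 0.2·0.7500 / (0.2·0.7500 + 0.1·0.2500) ≈ 0.8571
After 'falling': P(storm) = 0.2·0.8571 / (0.2·0.8571 + 0.1·0.1429) ≈ 0.9231
After 'steady': P(storm) = 0.8·0.9231 / (0.8·0.9231 + 0.9·0.0769) ≈ 0.9143
After 'falling': P(storm) = 0.2·0.9143 / (0.2·0.9143 + 0.1·0.0857) ≈ 0.9552
After 'steady': P(storm) = 0.8·0.9552 / (0.8·0.9552 + 0.9·0.0448) ≈ 0.9499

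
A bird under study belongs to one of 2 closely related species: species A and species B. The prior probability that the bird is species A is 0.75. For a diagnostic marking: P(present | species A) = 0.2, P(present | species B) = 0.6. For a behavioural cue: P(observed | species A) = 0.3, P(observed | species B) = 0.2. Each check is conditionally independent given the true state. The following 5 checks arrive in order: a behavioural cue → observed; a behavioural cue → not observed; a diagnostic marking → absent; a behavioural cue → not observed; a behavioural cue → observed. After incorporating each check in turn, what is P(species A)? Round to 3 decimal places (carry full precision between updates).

After a behavioural cue='observed': P(species A) = 0.3·0.7500 / (0.3·0.7500 + 0.2·0.2500) ≈ 0.8182
After a behavioural cue='not observed': P(species A) = 0.7·0.8182 / (0.7·0.8182 + 0.8·0.1818) ≈ 0.7975
After a diagnostic marking='absent': P(species A) = 0.8·0.7975 / (0.8·0.7975 + 0.4·0.2025) ≈ 0.8873
After a behavioural cue='not observed': P(species A) = 0.7·0.8873 / (0.7·0.8873 + 0.8·0.1127) ≈ 0.8733
After a behavioural cue='observed': P(species A) = 0.3·0.8733 / (0.3·0.8733 + 0.2·0.1267) ≈ 0.9118

0.912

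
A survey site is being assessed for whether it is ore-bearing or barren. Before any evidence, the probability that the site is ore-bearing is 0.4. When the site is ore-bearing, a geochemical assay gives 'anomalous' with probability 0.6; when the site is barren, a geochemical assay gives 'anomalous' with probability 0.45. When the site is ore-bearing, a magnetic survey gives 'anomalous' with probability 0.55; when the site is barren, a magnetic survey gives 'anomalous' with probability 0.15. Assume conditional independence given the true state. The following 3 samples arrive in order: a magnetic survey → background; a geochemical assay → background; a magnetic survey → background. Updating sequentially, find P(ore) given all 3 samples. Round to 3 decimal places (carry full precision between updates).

After a magnetic survey='background': P(ore) = 0.45·0.4000 / (0.45·0.4000 + 0.85·0.6000) ≈ 0.2609
After a geochemical assay='background': P(ore) = 0.4·0.2609 / (0.4·0.2609 + 0.55·0.7391) ≈ 0.2043
After a magnetic survey='background': P(ore) = 0.45·0.2043 / (0.45·0.2043 + 0.85·0.7957) ≈ 0.1196

0.120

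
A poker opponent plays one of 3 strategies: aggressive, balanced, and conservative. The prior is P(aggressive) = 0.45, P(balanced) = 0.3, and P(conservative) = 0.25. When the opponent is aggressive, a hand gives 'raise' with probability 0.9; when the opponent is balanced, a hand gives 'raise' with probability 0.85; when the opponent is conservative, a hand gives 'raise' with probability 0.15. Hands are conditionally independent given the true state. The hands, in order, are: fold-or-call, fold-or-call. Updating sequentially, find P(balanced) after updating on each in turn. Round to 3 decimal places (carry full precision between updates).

Apply Bayes' rule sequentially, carrying P(balanced) forward.
After 'fold-or-call': normaliser = 0.1·0.4500 + 0.15·0.3000 + 0.85·0.2500; P(aggressive) ≈ 0.1488, P(balanced) ≈ 0.1488, P(conservative) ≈ 0.7025
After 'fold-or-call': normaliser = 0.1·0.1488 + 0.15·0.1488 + 0.85·0.7025; P(aggressive) ≈ 0.0235, P(balanced) ≈ 0.0352, P(conservative) ≈ 0.9414

0.035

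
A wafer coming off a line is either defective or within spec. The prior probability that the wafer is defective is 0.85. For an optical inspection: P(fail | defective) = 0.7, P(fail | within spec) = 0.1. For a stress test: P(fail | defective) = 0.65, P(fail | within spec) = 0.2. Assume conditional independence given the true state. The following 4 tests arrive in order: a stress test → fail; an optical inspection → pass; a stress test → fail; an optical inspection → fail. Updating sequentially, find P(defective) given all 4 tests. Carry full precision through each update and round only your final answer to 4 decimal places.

0.9929

After a stress test='fail': P(defective) = 0.65·0.8500 / (0.65·0.8500 + 0.2·0.1500) ≈ 0.9485
After an optical inspection='pass': P(defective) = 0.3·0.9485 / (0.3·0.9485 + 0.9·0.0515) ≈ 0.8599
After a stress test='fail': P(defective) = 0.65·0.8599 / (0.65·0.8599 + 0.2·0.1401) ≈ 0.9523
After an optical inspection='fail': P(defective) = 0.7·0.9523 / (0.7·0.9523 + 0.1·0.0477) ≈ 0.9929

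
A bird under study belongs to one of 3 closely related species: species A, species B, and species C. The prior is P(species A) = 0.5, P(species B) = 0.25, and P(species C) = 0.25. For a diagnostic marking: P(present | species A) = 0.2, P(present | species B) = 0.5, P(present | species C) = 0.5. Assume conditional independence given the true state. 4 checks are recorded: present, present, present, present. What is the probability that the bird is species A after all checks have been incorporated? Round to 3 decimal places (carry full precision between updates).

0.025

Apply Bayes' rule sequentially, carrying P(species A) forward.
After 'present': normaliser = 0.2·0.5000 + 0.5·0.2500 + 0.5·0.2500; P(species A) ≈ 0.2857, P(species B) ≈ 0.3571, P(species C) ≈ 0.3571
After 'present': normaliser = 0.2·0.2857 + 0.5·0.3571 + 0.5·0.3571; P(species A) ≈ 0.1379, P(species B) ≈ 0.4310, P(species C) ≈ 0.4310
After 'present': normaliser = 0.2·0.1379 + 0.5·0.4310 + 0.5·0.4310; P(species A) ≈ 0.0602, P(species B) ≈ 0.4699, P(species C) ≈ 0.4699
After 'present': normaliser = 0.2·0.0602 + 0.5·0.4699 + 0.5·0.4699; P(species A) ≈ 0.0250, P(species B) ≈ 0.4875, P(species C) ≈ 0.4875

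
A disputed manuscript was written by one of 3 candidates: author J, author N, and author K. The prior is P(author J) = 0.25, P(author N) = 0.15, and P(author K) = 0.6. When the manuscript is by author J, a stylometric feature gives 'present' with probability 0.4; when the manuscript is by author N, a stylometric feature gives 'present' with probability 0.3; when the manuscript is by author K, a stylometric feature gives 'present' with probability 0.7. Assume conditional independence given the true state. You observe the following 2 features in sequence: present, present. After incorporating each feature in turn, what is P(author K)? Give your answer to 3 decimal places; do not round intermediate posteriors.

After 'present': normaliser = 0.4·0.2500 + 0.3·0.1500 + 0.7·0.6000; P(author J) ≈ 0.1770, P(author N) ≈ 0.0796, P(author K) ≈ 0.7434
After 'present': normaliser = 0.4·0.1770 + 0.3·0.0796 + 0.7·0.7434; P(author J) ≈ 0.1151, P(author N) ≈ 0.0388, P(author K) ≈ 0.8460

0.846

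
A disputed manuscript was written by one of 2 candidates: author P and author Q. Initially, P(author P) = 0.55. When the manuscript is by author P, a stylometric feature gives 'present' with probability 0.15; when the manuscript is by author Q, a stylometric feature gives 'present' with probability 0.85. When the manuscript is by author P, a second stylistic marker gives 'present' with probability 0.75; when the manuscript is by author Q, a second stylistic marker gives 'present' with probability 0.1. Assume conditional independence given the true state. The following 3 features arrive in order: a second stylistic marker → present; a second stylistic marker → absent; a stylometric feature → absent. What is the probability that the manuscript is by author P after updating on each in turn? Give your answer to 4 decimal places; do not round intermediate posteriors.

0.9352

Apply Bayes' rule sequentially, carrying P(author P) forward.
After a second stylistic marker='present': P(author P) = 0.75·0.5500 / (0.75·0.5500 + 0.1·0.4500) ≈ 0.9016
After a second stylistic marker='absent': P(author P) = 0.25·0.9016 / (0.25·0.9016 + 0.9·0.0984) ≈ 0.7180
After a stylometric feature='absent': P(author P) = 0.85·0.7180 / (0.85·0.7180 + 0.15·0.2820) ≈ 0.9352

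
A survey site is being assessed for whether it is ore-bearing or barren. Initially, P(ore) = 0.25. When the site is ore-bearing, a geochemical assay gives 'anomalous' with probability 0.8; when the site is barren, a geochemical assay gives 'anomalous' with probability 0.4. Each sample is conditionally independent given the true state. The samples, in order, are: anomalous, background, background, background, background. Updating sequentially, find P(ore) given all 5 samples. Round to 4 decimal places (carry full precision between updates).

After 'anomalous': P(ore) = 0.8·0.2500 / (0.8·0.2500 + 0.4·0.7500) ≈ 0.4000
After 'background': P(ore) = 0.2·0.4000 / (0.2·0.4000 + 0.6·0.6000) ≈ 0.1818
After 'background': P(ore) = 0.2·0.1818 / (0.2·0.1818 + 0.6·0.8182) ≈ 0.0690
After 'background': P(ore) = 0.2·0.0690 / (0.2·0.0690 + 0.6·0.9310) ≈ 0.0241
After 'background': P(ore) = 0.2·0.0241 / (0.2·0.0241 + 0.6·0.9759) ≈ 0.0082

0.0082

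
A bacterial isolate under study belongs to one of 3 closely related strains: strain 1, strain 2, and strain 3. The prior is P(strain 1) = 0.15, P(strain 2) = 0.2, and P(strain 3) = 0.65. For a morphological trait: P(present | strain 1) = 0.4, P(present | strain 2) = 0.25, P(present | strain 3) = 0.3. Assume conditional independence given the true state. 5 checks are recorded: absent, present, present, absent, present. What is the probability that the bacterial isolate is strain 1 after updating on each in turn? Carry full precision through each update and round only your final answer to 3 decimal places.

After 'absent': normaliser = 0.6·0.1500 + 0.75·0.2000 + 0.7·0.6500; P(strain 1) ≈ 0.1295, P(strain 2) ≈ 0.2158, P(strain 3) ≈ 0.6547
After 'present': normaliser = 0.4·0.1295 + 0.25·0.2158 + 0.3·0.6547; P(strain 1) ≈ 0.1714, P(strain 2) ≈ 0.1786, P(strain 3) ≈ 0.6500
After 'present': normaliser = 0.4·0.1714 + 0.25·0.1786 + 0.3·0.6500; P(strain 1) ≈ 0.2225, P(strain 2) ≈ 0.1448, P(strain 3) ≈ 0.6327
After 'absent': normaliser = 0.6·0.2225 + 0.75·0.1448 + 0.7·0.6327; P(strain 1) ≈ 0.1949, P(strain 2) ≈ 0.1586, P(strain 3) ≈ 0.6465
After 'present': normaliser = 0.4·0.1949 + 0.25·0.1586 + 0.3·0.6465; P(strain 1) ≈ 0.2502, P(strain 2) ≈ 0.1273, P(strain 3) ≈ 0.6226

0.250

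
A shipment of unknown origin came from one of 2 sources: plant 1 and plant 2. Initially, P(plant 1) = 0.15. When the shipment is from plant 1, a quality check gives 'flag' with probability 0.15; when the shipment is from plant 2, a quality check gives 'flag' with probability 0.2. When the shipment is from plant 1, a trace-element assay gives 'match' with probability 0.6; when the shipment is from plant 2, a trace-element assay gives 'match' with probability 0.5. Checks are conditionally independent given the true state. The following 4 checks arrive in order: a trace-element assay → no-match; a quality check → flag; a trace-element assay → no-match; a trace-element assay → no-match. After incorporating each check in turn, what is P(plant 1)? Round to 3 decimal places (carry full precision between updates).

After a trace-element assay='no-match': P(plant 1) = 0.4·0.1500 / (0.4·0.1500 + 0.5·0.8500) ≈ 0.1237
After a quality check='flag': P(plant 1) = 0.15·0.1237 / (0.15·0.1237 + 0.2·0.8763) ≈ 0.0957
After a trace-element assay='no-match': P(plant 1) = 0.4·0.0957 / (0.4·0.0957 + 0.5·0.9043) ≈ 0.0781
After a trace-element assay='no-match': P(plant 1) = 0.4·0.0781 / (0.4·0.0781 + 0.5·0.9219) ≈ 0.0635

0.063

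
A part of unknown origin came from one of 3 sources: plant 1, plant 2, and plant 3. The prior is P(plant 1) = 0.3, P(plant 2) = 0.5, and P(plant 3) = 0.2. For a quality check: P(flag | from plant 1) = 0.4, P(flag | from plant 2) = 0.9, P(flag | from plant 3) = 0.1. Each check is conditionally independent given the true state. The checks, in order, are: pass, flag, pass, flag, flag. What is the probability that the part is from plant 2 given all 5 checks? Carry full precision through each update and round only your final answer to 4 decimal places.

0.3401

After 'pass': normaliser = 0.6·0.3000 + 0.1·0.5000 + 0.9·0.2000; P(plant 1) ≈ 0.4390, P(plant 2) ≈ 0.1220, P(plant 3) ≈ 0.4390
After 'flag': normaliser = 0.4·0.4390 + 0.9·0.1220 + 0.1·0.4390; P(plant 1) ≈ 0.5333, P(plant 2) ≈ 0.3333, P(plant 3) ≈ 0.1333
After 'pass': normaliser = 0.6·0.5333 + 0.1·0.3333 + 0.9·0.1333; P(plant 1) ≈ 0.6761, P(plant 2) ≈ 0.0704, P(plant 3) ≈ 0.2535
After 'flag': normaliser = 0.4·0.6761 + 0.9·0.0704 + 0.1·0.2535; P(plant 1) ≈ 0.7529, P(plant 2) ≈ 0.1765, P(plant 3) ≈ 0.0706
After 'flag': normaliser = 0.4·0.7529 + 0.9·0.1765 + 0.1·0.0706; P(plant 1) ≈ 0.6448, P(plant 2) ≈ 0.3401, P(plant 3) ≈ 0.0151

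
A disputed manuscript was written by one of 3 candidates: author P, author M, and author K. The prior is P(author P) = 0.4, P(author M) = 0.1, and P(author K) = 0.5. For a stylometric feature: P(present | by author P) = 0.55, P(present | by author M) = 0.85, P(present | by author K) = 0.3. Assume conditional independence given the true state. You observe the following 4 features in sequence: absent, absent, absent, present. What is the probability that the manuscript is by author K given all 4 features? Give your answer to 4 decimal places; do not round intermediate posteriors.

0.7167

Apply Bayes' rule sequentially, carrying P(author K) forward.
After 'absent': normaliser = 0.45·0.4000 + 0.15·0.1000 + 0.7·0.5000; P(author P) ≈ 0.3303, P(author M) ≈ 0.0275, P(author K) ≈ 0.6422
After 'absent': normaliser = 0.45·0.3303 + 0.15·0.0275 + 0.7·0.6422; P(author P) ≈ 0.2468, P(author M) ≈ 0.0069, P(author K) ≈ 0.7464
After 'absent': normaliser = 0.45·0.2468 + 0.15·0.0069 + 0.7·0.7464; P(author P) ≈ 0.1750, P(author M) ≈ 0.0016, P(author K) ≈ 0.8234
After 'present': normaliser = 0.55·0.1750 + 0.85·0.0016 + 0.3·0.8234; P(author P) ≈ 0.2793, P(author M) ≈ 0.0040, P(author K) ≈ 0.7167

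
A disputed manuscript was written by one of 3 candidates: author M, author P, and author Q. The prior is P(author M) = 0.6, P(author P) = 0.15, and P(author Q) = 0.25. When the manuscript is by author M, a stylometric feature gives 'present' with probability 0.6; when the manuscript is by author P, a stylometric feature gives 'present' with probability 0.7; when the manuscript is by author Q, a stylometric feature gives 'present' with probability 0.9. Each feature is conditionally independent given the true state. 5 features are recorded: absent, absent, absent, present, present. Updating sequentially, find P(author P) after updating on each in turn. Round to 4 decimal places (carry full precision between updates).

After 'absent': normaliser = 0.4·0.6000 + 0.3·0.1500 + 0.1·0.2500; P(author M) ≈ 0.7742, P(author P) ≈ 0.1452, P(author Q) ≈ 0.0806
After 'absent': normaliser = 0.4·0.7742 + 0.3·0.1452 + 0.1·0.0806; P(author M) ≈ 0.8571, P(author P) ≈ 0.1205, P(author Q) ≈ 0.0223
After 'absent': normaliser = 0.4·0.8571 + 0.3·0.1205 + 0.1·0.0223; P(author M) ≈ 0.8993, P(author P) ≈ 0.0948, P(author Q) ≈ 0.0059
After 'present': normaliser = 0.6·0.8993 + 0.7·0.0948 + 0.9·0.0059; P(author M) ≈ 0.8828, P(author P) ≈ 0.1086, P(author Q) ≈ 0.0086
After 'present': normaliser = 0.6·0.8828 + 0.7·0.1086 + 0.9·0.0086; P(author M) ≈ 0.8634, P(author P) ≈ 0.1239, P(author Q) ≈ 0.0126

0.1239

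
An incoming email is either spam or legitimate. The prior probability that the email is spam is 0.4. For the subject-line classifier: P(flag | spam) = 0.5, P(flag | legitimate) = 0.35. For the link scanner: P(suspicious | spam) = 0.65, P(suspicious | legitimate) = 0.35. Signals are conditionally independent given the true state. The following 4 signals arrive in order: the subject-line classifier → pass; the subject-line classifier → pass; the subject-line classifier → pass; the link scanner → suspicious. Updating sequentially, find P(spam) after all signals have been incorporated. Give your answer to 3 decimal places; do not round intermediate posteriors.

After the subject-line classifier='pass': P(spam) = 0.5·0.4000 / (0.5·0.4000 + 0.65·0.6000) ≈ 0.3390
After the subject-line classifier='pass': P(spam) = 0.5·0.3390 / (0.5·0.3390 + 0.65·0.6610) ≈ 0.2829
After the subject-line classifier='pass': P(spam) = 0.5·0.2829 / (0.5·0.2829 + 0.65·0.7171) ≈ 0.2328
After the link scanner='suspicious': P(spam) = 0.65·0.2328 / (0.65·0.2328 + 0.35·0.7672) ≈ 0.3604

0.360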